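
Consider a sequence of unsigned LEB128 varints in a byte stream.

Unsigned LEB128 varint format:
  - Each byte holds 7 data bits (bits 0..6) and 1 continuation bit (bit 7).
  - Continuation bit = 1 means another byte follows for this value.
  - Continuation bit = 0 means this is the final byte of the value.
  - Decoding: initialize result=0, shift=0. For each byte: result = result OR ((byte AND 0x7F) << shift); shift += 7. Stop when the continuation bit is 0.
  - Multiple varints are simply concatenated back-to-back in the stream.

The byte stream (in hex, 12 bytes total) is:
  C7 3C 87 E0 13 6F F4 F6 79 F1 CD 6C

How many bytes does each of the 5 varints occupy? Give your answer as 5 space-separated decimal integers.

  byte[0]=0xC7 cont=1 payload=0x47=71: acc |= 71<<0 -> acc=71 shift=7
  byte[1]=0x3C cont=0 payload=0x3C=60: acc |= 60<<7 -> acc=7751 shift=14 [end]
Varint 1: bytes[0:2] = C7 3C -> value 7751 (2 byte(s))
  byte[2]=0x87 cont=1 payload=0x07=7: acc |= 7<<0 -> acc=7 shift=7
  byte[3]=0xE0 cont=1 payload=0x60=96: acc |= 96<<7 -> acc=12295 shift=14
  byte[4]=0x13 cont=0 payload=0x13=19: acc |= 19<<14 -> acc=323591 shift=21 [end]
Varint 2: bytes[2:5] = 87 E0 13 -> value 323591 (3 byte(s))
  byte[5]=0x6F cont=0 payload=0x6F=111: acc |= 111<<0 -> acc=111 shift=7 [end]
Varint 3: bytes[5:6] = 6F -> value 111 (1 byte(s))
  byte[6]=0xF4 cont=1 payload=0x74=116: acc |= 116<<0 -> acc=116 shift=7
  byte[7]=0xF6 cont=1 payload=0x76=118: acc |= 118<<7 -> acc=15220 shift=14
  byte[8]=0x79 cont=0 payload=0x79=121: acc |= 121<<14 -> acc=1997684 shift=21 [end]
Varint 4: bytes[6:9] = F4 F6 79 -> value 1997684 (3 byte(s))
  byte[9]=0xF1 cont=1 payload=0x71=113: acc |= 113<<0 -> acc=113 shift=7
  byte[10]=0xCD cont=1 payload=0x4D=77: acc |= 77<<7 -> acc=9969 shift=14
  byte[11]=0x6C cont=0 payload=0x6C=108: acc |= 108<<14 -> acc=1779441 shift=21 [end]
Varint 5: bytes[9:12] = F1 CD 6C -> value 1779441 (3 byte(s))

Answer: 2 3 1 3 3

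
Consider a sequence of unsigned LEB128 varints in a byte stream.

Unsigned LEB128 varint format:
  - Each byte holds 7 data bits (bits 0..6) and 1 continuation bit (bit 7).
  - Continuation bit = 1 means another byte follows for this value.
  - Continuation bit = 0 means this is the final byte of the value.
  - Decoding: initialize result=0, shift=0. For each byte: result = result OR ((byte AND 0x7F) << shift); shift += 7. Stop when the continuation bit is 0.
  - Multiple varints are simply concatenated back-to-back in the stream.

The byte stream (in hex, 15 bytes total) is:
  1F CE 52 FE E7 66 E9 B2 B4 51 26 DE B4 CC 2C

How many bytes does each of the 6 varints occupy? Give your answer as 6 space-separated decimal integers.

  byte[0]=0x1F cont=0 payload=0x1F=31: acc |= 31<<0 -> acc=31 shift=7 [end]
Varint 1: bytes[0:1] = 1F -> value 31 (1 byte(s))
  byte[1]=0xCE cont=1 payload=0x4E=78: acc |= 78<<0 -> acc=78 shift=7
  byte[2]=0x52 cont=0 payload=0x52=82: acc |= 82<<7 -> acc=10574 shift=14 [end]
Varint 2: bytes[1:3] = CE 52 -> value 10574 (2 byte(s))
  byte[3]=0xFE cont=1 payload=0x7E=126: acc |= 126<<0 -> acc=126 shift=7
  byte[4]=0xE7 cont=1 payload=0x67=103: acc |= 103<<7 -> acc=13310 shift=14
  byte[5]=0x66 cont=0 payload=0x66=102: acc |= 102<<14 -> acc=1684478 shift=21 [end]
Varint 3: bytes[3:6] = FE E7 66 -> value 1684478 (3 byte(s))
  byte[6]=0xE9 cont=1 payload=0x69=105: acc |= 105<<0 -> acc=105 shift=7
  byte[7]=0xB2 cont=1 payload=0x32=50: acc |= 50<<7 -> acc=6505 shift=14
  byte[8]=0xB4 cont=1 payload=0x34=52: acc |= 52<<14 -> acc=858473 shift=21
  byte[9]=0x51 cont=0 payload=0x51=81: acc |= 81<<21 -> acc=170727785 shift=28 [end]
Varint 4: bytes[6:10] = E9 B2 B4 51 -> value 170727785 (4 byte(s))
  byte[10]=0x26 cont=0 payload=0x26=38: acc |= 38<<0 -> acc=38 shift=7 [end]
Varint 5: bytes[10:11] = 26 -> value 38 (1 byte(s))
  byte[11]=0xDE cont=1 payload=0x5E=94: acc |= 94<<0 -> acc=94 shift=7
  byte[12]=0xB4 cont=1 payload=0x34=52: acc |= 52<<7 -> acc=6750 shift=14
  byte[13]=0xCC cont=1 payload=0x4C=76: acc |= 76<<14 -> acc=1251934 shift=21
  byte[14]=0x2C cont=0 payload=0x2C=44: acc |= 44<<21 -> acc=93526622 shift=28 [end]
Varint 6: bytes[11:15] = DE B4 CC 2C -> value 93526622 (4 byte(s))

Answer: 1 2 3 4 1 4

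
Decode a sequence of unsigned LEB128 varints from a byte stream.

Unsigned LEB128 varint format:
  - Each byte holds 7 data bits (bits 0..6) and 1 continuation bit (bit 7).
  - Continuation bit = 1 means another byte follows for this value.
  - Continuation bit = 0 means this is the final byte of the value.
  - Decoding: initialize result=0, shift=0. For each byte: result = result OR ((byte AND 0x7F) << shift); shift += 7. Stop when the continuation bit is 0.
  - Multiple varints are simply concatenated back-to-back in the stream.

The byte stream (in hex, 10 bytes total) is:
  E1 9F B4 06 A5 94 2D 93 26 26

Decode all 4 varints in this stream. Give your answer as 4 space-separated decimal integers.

  byte[0]=0xE1 cont=1 payload=0x61=97: acc |= 97<<0 -> acc=97 shift=7
  byte[1]=0x9F cont=1 payload=0x1F=31: acc |= 31<<7 -> acc=4065 shift=14
  byte[2]=0xB4 cont=1 payload=0x34=52: acc |= 52<<14 -> acc=856033 shift=21
  byte[3]=0x06 cont=0 payload=0x06=6: acc |= 6<<21 -> acc=13438945 shift=28 [end]
Varint 1: bytes[0:4] = E1 9F B4 06 -> value 13438945 (4 byte(s))
  byte[4]=0xA5 cont=1 payload=0x25=37: acc |= 37<<0 -> acc=37 shift=7
  byte[5]=0x94 cont=1 payload=0x14=20: acc |= 20<<7 -> acc=2597 shift=14
  byte[6]=0x2D cont=0 payload=0x2D=45: acc |= 45<<14 -> acc=739877 shift=21 [end]
Varint 2: bytes[4:7] = A5 94 2D -> value 739877 (3 byte(s))
  byte[7]=0x93 cont=1 payload=0x13=19: acc |= 19<<0 -> acc=19 shift=7
  byte[8]=0x26 cont=0 payload=0x26=38: acc |= 38<<7 -> acc=4883 shift=14 [end]
Varint 3: bytes[7:9] = 93 26 -> value 4883 (2 byte(s))
  byte[9]=0x26 cont=0 payload=0x26=38: acc |= 38<<0 -> acc=38 shift=7 [end]
Varint 4: bytes[9:10] = 26 -> value 38 (1 byte(s))

Answer: 13438945 739877 4883 38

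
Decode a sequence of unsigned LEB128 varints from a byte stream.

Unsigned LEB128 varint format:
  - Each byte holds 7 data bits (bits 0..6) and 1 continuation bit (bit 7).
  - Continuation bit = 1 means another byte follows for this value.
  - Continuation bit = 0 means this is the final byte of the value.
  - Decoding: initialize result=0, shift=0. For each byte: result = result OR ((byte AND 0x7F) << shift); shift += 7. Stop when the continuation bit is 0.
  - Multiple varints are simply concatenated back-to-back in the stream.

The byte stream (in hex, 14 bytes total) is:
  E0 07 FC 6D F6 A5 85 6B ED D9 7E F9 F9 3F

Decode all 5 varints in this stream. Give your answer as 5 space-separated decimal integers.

  byte[0]=0xE0 cont=1 payload=0x60=96: acc |= 96<<0 -> acc=96 shift=7
  byte[1]=0x07 cont=0 payload=0x07=7: acc |= 7<<7 -> acc=992 shift=14 [end]
Varint 1: bytes[0:2] = E0 07 -> value 992 (2 byte(s))
  byte[2]=0xFC cont=1 payload=0x7C=124: acc |= 124<<0 -> acc=124 shift=7
  byte[3]=0x6D cont=0 payload=0x6D=109: acc |= 109<<7 -> acc=14076 shift=14 [end]
Varint 2: bytes[2:4] = FC 6D -> value 14076 (2 byte(s))
  byte[4]=0xF6 cont=1 payload=0x76=118: acc |= 118<<0 -> acc=118 shift=7
  byte[5]=0xA5 cont=1 payload=0x25=37: acc |= 37<<7 -> acc=4854 shift=14
  byte[6]=0x85 cont=1 payload=0x05=5: acc |= 5<<14 -> acc=86774 shift=21
  byte[7]=0x6B cont=0 payload=0x6B=107: acc |= 107<<21 -> acc=224482038 shift=28 [end]
Varint 3: bytes[4:8] = F6 A5 85 6B -> value 224482038 (4 byte(s))
  byte[8]=0xED cont=1 payload=0x6D=109: acc |= 109<<0 -> acc=109 shift=7
  byte[9]=0xD9 cont=1 payload=0x59=89: acc |= 89<<7 -> acc=11501 shift=14
  byte[10]=0x7E cont=0 payload=0x7E=126: acc |= 126<<14 -> acc=2075885 shift=21 [end]
Varint 4: bytes[8:11] = ED D9 7E -> value 2075885 (3 byte(s))
  byte[11]=0xF9 cont=1 payload=0x79=121: acc |= 121<<0 -> acc=121 shift=7
  byte[12]=0xF9 cont=1 payload=0x79=121: acc |= 121<<7 -> acc=15609 shift=14
  byte[13]=0x3F cont=0 payload=0x3F=63: acc |= 63<<14 -> acc=1047801 shift=21 [end]
Varint 5: bytes[11:14] = F9 F9 3F -> value 1047801 (3 byte(s))

Answer: 992 14076 224482038 2075885 1047801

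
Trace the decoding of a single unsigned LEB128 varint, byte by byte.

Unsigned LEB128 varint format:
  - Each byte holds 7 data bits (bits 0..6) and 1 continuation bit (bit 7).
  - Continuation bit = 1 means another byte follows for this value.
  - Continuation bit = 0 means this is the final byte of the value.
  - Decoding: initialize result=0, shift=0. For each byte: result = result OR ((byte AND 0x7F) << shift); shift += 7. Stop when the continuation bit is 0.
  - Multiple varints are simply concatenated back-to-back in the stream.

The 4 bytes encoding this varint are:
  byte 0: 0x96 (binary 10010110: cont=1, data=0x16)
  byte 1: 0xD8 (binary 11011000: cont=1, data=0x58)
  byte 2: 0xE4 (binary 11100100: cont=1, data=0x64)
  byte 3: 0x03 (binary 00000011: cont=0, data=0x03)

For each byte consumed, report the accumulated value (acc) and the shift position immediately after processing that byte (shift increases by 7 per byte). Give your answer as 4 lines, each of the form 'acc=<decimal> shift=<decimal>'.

byte 0=0x96: payload=0x16=22, contrib = 22<<0 = 22; acc -> 22, shift -> 7
byte 1=0xD8: payload=0x58=88, contrib = 88<<7 = 11264; acc -> 11286, shift -> 14
byte 2=0xE4: payload=0x64=100, contrib = 100<<14 = 1638400; acc -> 1649686, shift -> 21
byte 3=0x03: payload=0x03=3, contrib = 3<<21 = 6291456; acc -> 7941142, shift -> 28

Answer: acc=22 shift=7
acc=11286 shift=14
acc=1649686 shift=21
acc=7941142 shift=28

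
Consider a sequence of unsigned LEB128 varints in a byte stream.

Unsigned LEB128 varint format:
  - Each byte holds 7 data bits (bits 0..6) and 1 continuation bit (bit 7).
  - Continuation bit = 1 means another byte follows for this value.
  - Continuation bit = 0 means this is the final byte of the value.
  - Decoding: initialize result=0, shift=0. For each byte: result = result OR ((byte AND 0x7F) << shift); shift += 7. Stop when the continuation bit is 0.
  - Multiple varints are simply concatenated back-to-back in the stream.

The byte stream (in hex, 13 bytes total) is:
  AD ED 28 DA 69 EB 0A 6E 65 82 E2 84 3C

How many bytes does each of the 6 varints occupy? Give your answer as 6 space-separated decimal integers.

Answer: 3 2 2 1 1 4

Derivation:
  byte[0]=0xAD cont=1 payload=0x2D=45: acc |= 45<<0 -> acc=45 shift=7
  byte[1]=0xED cont=1 payload=0x6D=109: acc |= 109<<7 -> acc=13997 shift=14
  byte[2]=0x28 cont=0 payload=0x28=40: acc |= 40<<14 -> acc=669357 shift=21 [end]
Varint 1: bytes[0:3] = AD ED 28 -> value 669357 (3 byte(s))
  byte[3]=0xDA cont=1 payload=0x5A=90: acc |= 90<<0 -> acc=90 shift=7
  byte[4]=0x69 cont=0 payload=0x69=105: acc |= 105<<7 -> acc=13530 shift=14 [end]
Varint 2: bytes[3:5] = DA 69 -> value 13530 (2 byte(s))
  byte[5]=0xEB cont=1 payload=0x6B=107: acc |= 107<<0 -> acc=107 shift=7
  byte[6]=0x0A cont=0 payload=0x0A=10: acc |= 10<<7 -> acc=1387 shift=14 [end]
Varint 3: bytes[5:7] = EB 0A -> value 1387 (2 byte(s))
  byte[7]=0x6E cont=0 payload=0x6E=110: acc |= 110<<0 -> acc=110 shift=7 [end]
Varint 4: bytes[7:8] = 6E -> value 110 (1 byte(s))
  byte[8]=0x65 cont=0 payload=0x65=101: acc |= 101<<0 -> acc=101 shift=7 [end]
Varint 5: bytes[8:9] = 65 -> value 101 (1 byte(s))
  byte[9]=0x82 cont=1 payload=0x02=2: acc |= 2<<0 -> acc=2 shift=7
  byte[10]=0xE2 cont=1 payload=0x62=98: acc |= 98<<7 -> acc=12546 shift=14
  byte[11]=0x84 cont=1 payload=0x04=4: acc |= 4<<14 -> acc=78082 shift=21
  byte[12]=0x3C cont=0 payload=0x3C=60: acc |= 60<<21 -> acc=125907202 shift=28 [end]
Varint 6: bytes[9:13] = 82 E2 84 3C -> value 125907202 (4 byte(s))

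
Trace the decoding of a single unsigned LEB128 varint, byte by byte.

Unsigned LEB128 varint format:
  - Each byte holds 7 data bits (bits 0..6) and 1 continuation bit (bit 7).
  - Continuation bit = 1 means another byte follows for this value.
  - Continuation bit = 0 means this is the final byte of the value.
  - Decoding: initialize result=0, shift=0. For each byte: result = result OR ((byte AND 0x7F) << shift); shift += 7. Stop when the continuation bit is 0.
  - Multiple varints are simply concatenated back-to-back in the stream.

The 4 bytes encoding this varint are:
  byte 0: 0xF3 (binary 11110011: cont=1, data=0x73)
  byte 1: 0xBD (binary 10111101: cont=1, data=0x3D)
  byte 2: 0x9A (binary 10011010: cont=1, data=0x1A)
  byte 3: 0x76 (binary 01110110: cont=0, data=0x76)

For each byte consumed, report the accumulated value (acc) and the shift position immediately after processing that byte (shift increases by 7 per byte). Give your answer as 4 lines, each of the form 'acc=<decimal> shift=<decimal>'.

byte 0=0xF3: payload=0x73=115, contrib = 115<<0 = 115; acc -> 115, shift -> 7
byte 1=0xBD: payload=0x3D=61, contrib = 61<<7 = 7808; acc -> 7923, shift -> 14
byte 2=0x9A: payload=0x1A=26, contrib = 26<<14 = 425984; acc -> 433907, shift -> 21
byte 3=0x76: payload=0x76=118, contrib = 118<<21 = 247463936; acc -> 247897843, shift -> 28

Answer: acc=115 shift=7
acc=7923 shift=14
acc=433907 shift=21
acc=247897843 shift=28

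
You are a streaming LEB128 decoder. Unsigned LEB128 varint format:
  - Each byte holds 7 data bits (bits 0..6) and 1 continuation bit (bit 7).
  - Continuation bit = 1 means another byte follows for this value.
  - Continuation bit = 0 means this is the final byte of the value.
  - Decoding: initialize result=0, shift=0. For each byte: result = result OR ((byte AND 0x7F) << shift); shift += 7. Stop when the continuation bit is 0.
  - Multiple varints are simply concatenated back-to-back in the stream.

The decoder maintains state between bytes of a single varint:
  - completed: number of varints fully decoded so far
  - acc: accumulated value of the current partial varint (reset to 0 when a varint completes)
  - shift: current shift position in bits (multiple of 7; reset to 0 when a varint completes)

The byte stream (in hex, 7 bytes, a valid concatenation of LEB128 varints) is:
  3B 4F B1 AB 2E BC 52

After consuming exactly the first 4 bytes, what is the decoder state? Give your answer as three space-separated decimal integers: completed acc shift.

byte[0]=0x3B cont=0 payload=0x3B: varint #1 complete (value=59); reset -> completed=1 acc=0 shift=0
byte[1]=0x4F cont=0 payload=0x4F: varint #2 complete (value=79); reset -> completed=2 acc=0 shift=0
byte[2]=0xB1 cont=1 payload=0x31: acc |= 49<<0 -> completed=2 acc=49 shift=7
byte[3]=0xAB cont=1 payload=0x2B: acc |= 43<<7 -> completed=2 acc=5553 shift=14

Answer: 2 5553 14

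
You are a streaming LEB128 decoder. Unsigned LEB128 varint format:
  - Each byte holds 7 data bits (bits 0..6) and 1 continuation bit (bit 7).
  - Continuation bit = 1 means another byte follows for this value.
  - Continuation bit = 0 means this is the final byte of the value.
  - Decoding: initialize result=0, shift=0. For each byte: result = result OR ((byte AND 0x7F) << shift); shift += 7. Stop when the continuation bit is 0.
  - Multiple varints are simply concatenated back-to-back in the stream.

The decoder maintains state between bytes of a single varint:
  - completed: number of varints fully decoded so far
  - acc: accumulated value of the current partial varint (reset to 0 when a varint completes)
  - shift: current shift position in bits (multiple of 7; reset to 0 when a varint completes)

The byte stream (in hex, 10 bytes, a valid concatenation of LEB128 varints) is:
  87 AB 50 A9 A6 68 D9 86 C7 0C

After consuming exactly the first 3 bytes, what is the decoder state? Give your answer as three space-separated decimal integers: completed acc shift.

Answer: 1 0 0

Derivation:
byte[0]=0x87 cont=1 payload=0x07: acc |= 7<<0 -> completed=0 acc=7 shift=7
byte[1]=0xAB cont=1 payload=0x2B: acc |= 43<<7 -> completed=0 acc=5511 shift=14
byte[2]=0x50 cont=0 payload=0x50: varint #1 complete (value=1316231); reset -> completed=1 acc=0 shift=0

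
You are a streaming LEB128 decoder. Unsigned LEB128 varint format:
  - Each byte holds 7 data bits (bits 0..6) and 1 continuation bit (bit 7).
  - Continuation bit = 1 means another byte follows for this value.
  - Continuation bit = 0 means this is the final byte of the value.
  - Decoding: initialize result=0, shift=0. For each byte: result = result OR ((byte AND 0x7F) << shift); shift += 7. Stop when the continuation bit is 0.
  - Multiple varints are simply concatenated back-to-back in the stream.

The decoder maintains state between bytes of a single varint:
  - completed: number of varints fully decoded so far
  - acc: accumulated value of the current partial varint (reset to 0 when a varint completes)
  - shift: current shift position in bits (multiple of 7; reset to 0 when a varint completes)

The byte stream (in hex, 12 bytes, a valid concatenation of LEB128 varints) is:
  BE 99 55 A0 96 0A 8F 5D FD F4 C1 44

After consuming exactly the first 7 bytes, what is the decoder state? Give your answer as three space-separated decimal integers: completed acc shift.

Answer: 2 15 7

Derivation:
byte[0]=0xBE cont=1 payload=0x3E: acc |= 62<<0 -> completed=0 acc=62 shift=7
byte[1]=0x99 cont=1 payload=0x19: acc |= 25<<7 -> completed=0 acc=3262 shift=14
byte[2]=0x55 cont=0 payload=0x55: varint #1 complete (value=1395902); reset -> completed=1 acc=0 shift=0
byte[3]=0xA0 cont=1 payload=0x20: acc |= 32<<0 -> completed=1 acc=32 shift=7
byte[4]=0x96 cont=1 payload=0x16: acc |= 22<<7 -> completed=1 acc=2848 shift=14
byte[5]=0x0A cont=0 payload=0x0A: varint #2 complete (value=166688); reset -> completed=2 acc=0 shift=0
byte[6]=0x8F cont=1 payload=0x0F: acc |= 15<<0 -> completed=2 acc=15 shift=7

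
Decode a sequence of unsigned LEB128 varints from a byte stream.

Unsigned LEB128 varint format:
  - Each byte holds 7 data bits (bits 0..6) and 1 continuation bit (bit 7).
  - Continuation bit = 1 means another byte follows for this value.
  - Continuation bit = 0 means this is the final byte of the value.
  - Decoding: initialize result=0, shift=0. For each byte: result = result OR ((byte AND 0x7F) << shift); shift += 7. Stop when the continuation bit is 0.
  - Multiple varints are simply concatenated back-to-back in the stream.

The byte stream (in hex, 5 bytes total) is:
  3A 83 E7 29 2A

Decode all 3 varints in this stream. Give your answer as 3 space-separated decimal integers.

Answer: 58 684931 42

Derivation:
  byte[0]=0x3A cont=0 payload=0x3A=58: acc |= 58<<0 -> acc=58 shift=7 [end]
Varint 1: bytes[0:1] = 3A -> value 58 (1 byte(s))
  byte[1]=0x83 cont=1 payload=0x03=3: acc |= 3<<0 -> acc=3 shift=7
  byte[2]=0xE7 cont=1 payload=0x67=103: acc |= 103<<7 -> acc=13187 shift=14
  byte[3]=0x29 cont=0 payload=0x29=41: acc |= 41<<14 -> acc=684931 shift=21 [end]
Varint 2: bytes[1:4] = 83 E7 29 -> value 684931 (3 byte(s))
  byte[4]=0x2A cont=0 payload=0x2A=42: acc |= 42<<0 -> acc=42 shift=7 [end]
Varint 3: bytes[4:5] = 2A -> value 42 (1 byte(s))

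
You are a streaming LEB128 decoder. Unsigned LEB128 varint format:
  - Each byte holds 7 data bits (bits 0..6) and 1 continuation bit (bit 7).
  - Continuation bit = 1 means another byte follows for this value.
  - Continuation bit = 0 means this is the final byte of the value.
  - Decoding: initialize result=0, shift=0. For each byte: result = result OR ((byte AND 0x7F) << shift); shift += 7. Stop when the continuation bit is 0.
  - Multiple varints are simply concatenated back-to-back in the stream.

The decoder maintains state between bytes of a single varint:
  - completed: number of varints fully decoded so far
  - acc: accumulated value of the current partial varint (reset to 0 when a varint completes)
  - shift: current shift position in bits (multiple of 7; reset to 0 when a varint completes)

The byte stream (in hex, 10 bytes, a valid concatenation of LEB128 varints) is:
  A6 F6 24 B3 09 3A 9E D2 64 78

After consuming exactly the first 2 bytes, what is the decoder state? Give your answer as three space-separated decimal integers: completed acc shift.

Answer: 0 15142 14

Derivation:
byte[0]=0xA6 cont=1 payload=0x26: acc |= 38<<0 -> completed=0 acc=38 shift=7
byte[1]=0xF6 cont=1 payload=0x76: acc |= 118<<7 -> completed=0 acc=15142 shift=14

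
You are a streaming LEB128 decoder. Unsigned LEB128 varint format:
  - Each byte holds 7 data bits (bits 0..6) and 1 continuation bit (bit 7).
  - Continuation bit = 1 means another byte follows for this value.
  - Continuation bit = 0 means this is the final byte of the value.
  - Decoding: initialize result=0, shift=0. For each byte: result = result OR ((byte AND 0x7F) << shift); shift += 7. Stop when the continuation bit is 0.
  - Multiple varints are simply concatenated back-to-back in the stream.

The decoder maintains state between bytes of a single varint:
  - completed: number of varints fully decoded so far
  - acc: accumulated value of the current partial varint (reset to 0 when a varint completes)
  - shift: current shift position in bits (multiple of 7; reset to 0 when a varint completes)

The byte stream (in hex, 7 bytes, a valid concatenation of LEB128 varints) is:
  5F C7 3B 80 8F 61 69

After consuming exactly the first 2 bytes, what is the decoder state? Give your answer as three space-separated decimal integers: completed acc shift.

Answer: 1 71 7

Derivation:
byte[0]=0x5F cont=0 payload=0x5F: varint #1 complete (value=95); reset -> completed=1 acc=0 shift=0
byte[1]=0xC7 cont=1 payload=0x47: acc |= 71<<0 -> completed=1 acc=71 shift=7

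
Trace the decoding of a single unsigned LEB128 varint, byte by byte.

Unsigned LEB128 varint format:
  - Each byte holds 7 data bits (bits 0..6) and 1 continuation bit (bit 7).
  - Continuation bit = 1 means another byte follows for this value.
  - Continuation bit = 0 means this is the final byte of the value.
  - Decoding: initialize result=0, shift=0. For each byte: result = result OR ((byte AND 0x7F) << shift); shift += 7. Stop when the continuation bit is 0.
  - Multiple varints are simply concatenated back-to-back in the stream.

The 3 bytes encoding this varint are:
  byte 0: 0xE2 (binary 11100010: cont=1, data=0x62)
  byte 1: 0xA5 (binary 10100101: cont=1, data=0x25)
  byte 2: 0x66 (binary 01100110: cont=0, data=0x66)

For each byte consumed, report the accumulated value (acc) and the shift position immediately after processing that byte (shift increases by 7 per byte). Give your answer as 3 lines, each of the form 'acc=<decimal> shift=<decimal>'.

Answer: acc=98 shift=7
acc=4834 shift=14
acc=1676002 shift=21

Derivation:
byte 0=0xE2: payload=0x62=98, contrib = 98<<0 = 98; acc -> 98, shift -> 7
byte 1=0xA5: payload=0x25=37, contrib = 37<<7 = 4736; acc -> 4834, shift -> 14
byte 2=0x66: payload=0x66=102, contrib = 102<<14 = 1671168; acc -> 1676002, shift -> 21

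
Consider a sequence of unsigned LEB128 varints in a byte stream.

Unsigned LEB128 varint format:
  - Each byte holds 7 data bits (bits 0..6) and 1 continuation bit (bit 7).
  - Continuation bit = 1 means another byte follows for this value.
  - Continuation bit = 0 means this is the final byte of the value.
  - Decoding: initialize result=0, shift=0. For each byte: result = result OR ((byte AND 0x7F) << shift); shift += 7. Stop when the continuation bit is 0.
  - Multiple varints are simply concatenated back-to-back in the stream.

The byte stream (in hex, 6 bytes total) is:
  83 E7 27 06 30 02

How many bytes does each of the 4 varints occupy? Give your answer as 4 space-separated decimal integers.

  byte[0]=0x83 cont=1 payload=0x03=3: acc |= 3<<0 -> acc=3 shift=7
  byte[1]=0xE7 cont=1 payload=0x67=103: acc |= 103<<7 -> acc=13187 shift=14
  byte[2]=0x27 cont=0 payload=0x27=39: acc |= 39<<14 -> acc=652163 shift=21 [end]
Varint 1: bytes[0:3] = 83 E7 27 -> value 652163 (3 byte(s))
  byte[3]=0x06 cont=0 payload=0x06=6: acc |= 6<<0 -> acc=6 shift=7 [end]
Varint 2: bytes[3:4] = 06 -> value 6 (1 byte(s))
  byte[4]=0x30 cont=0 payload=0x30=48: acc |= 48<<0 -> acc=48 shift=7 [end]
Varint 3: bytes[4:5] = 30 -> value 48 (1 byte(s))
  byte[5]=0x02 cont=0 payload=0x02=2: acc |= 2<<0 -> acc=2 shift=7 [end]
Varint 4: bytes[5:6] = 02 -> value 2 (1 byte(s))

Answer: 3 1 1 1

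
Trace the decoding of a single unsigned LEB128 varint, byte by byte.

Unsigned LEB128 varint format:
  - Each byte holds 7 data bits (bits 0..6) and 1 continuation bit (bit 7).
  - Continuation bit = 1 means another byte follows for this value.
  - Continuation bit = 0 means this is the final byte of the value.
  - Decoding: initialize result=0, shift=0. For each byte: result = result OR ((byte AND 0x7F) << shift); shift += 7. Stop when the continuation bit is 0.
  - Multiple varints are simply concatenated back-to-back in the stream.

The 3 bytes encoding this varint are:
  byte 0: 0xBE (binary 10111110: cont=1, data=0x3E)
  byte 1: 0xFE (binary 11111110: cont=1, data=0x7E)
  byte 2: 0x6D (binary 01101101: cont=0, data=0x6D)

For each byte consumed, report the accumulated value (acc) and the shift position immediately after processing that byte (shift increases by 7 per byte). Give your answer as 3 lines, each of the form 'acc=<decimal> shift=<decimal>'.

byte 0=0xBE: payload=0x3E=62, contrib = 62<<0 = 62; acc -> 62, shift -> 7
byte 1=0xFE: payload=0x7E=126, contrib = 126<<7 = 16128; acc -> 16190, shift -> 14
byte 2=0x6D: payload=0x6D=109, contrib = 109<<14 = 1785856; acc -> 1802046, shift -> 21

Answer: acc=62 shift=7
acc=16190 shift=14
acc=1802046 shift=21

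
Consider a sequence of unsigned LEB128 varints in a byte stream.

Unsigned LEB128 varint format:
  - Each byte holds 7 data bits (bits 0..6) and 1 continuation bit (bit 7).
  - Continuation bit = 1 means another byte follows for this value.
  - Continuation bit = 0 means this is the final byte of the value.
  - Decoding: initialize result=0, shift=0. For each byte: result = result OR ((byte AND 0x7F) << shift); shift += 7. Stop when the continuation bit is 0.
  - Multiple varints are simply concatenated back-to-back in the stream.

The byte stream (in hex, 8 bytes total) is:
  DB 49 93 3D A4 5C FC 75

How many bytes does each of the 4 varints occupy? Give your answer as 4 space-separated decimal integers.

  byte[0]=0xDB cont=1 payload=0x5B=91: acc |= 91<<0 -> acc=91 shift=7
  byte[1]=0x49 cont=0 payload=0x49=73: acc |= 73<<7 -> acc=9435 shift=14 [end]
Varint 1: bytes[0:2] = DB 49 -> value 9435 (2 byte(s))
  byte[2]=0x93 cont=1 payload=0x13=19: acc |= 19<<0 -> acc=19 shift=7
  byte[3]=0x3D cont=0 payload=0x3D=61: acc |= 61<<7 -> acc=7827 shift=14 [end]
Varint 2: bytes[2:4] = 93 3D -> value 7827 (2 byte(s))
  byte[4]=0xA4 cont=1 payload=0x24=36: acc |= 36<<0 -> acc=36 shift=7
  byte[5]=0x5C cont=0 payload=0x5C=92: acc |= 92<<7 -> acc=11812 shift=14 [end]
Varint 3: bytes[4:6] = A4 5C -> value 11812 (2 byte(s))
  byte[6]=0xFC cont=1 payload=0x7C=124: acc |= 124<<0 -> acc=124 shift=7
  byte[7]=0x75 cont=0 payload=0x75=117: acc |= 117<<7 -> acc=15100 shift=14 [end]
Varint 4: bytes[6:8] = FC 75 -> value 15100 (2 byte(s))

Answer: 2 2 2 2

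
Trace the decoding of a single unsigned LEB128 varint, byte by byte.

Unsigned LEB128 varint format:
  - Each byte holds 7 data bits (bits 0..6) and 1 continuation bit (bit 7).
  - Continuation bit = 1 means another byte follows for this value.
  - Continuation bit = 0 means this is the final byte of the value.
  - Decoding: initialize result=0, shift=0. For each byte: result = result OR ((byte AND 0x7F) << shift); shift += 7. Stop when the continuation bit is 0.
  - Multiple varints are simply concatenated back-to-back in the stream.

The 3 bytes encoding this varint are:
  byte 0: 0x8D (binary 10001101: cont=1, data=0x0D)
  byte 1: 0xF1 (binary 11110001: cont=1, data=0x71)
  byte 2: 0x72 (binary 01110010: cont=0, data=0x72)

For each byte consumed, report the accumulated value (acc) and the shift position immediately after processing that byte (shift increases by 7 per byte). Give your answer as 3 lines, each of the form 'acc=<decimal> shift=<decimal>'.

byte 0=0x8D: payload=0x0D=13, contrib = 13<<0 = 13; acc -> 13, shift -> 7
byte 1=0xF1: payload=0x71=113, contrib = 113<<7 = 14464; acc -> 14477, shift -> 14
byte 2=0x72: payload=0x72=114, contrib = 114<<14 = 1867776; acc -> 1882253, shift -> 21

Answer: acc=13 shift=7
acc=14477 shift=14
acc=1882253 shift=21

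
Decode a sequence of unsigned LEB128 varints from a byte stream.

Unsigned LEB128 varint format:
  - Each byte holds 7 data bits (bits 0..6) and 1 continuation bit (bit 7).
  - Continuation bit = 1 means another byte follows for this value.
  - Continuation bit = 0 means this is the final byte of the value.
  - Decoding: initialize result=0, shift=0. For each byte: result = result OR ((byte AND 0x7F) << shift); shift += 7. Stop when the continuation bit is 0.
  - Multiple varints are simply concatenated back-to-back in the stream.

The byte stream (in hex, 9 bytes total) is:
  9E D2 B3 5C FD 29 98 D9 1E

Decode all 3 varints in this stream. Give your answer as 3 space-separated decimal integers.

Answer: 193784094 5373 502936

Derivation:
  byte[0]=0x9E cont=1 payload=0x1E=30: acc |= 30<<0 -> acc=30 shift=7
  byte[1]=0xD2 cont=1 payload=0x52=82: acc |= 82<<7 -> acc=10526 shift=14
  byte[2]=0xB3 cont=1 payload=0x33=51: acc |= 51<<14 -> acc=846110 shift=21
  byte[3]=0x5C cont=0 payload=0x5C=92: acc |= 92<<21 -> acc=193784094 shift=28 [end]
Varint 1: bytes[0:4] = 9E D2 B3 5C -> value 193784094 (4 byte(s))
  byte[4]=0xFD cont=1 payload=0x7D=125: acc |= 125<<0 -> acc=125 shift=7
  byte[5]=0x29 cont=0 payload=0x29=41: acc |= 41<<7 -> acc=5373 shift=14 [end]
Varint 2: bytes[4:6] = FD 29 -> value 5373 (2 byte(s))
  byte[6]=0x98 cont=1 payload=0x18=24: acc |= 24<<0 -> acc=24 shift=7
  byte[7]=0xD9 cont=1 payload=0x59=89: acc |= 89<<7 -> acc=11416 shift=14
  byte[8]=0x1E cont=0 payload=0x1E=30: acc |= 30<<14 -> acc=502936 shift=21 [end]
Varint 3: bytes[6:9] = 98 D9 1E -> value 502936 (3 byte(s))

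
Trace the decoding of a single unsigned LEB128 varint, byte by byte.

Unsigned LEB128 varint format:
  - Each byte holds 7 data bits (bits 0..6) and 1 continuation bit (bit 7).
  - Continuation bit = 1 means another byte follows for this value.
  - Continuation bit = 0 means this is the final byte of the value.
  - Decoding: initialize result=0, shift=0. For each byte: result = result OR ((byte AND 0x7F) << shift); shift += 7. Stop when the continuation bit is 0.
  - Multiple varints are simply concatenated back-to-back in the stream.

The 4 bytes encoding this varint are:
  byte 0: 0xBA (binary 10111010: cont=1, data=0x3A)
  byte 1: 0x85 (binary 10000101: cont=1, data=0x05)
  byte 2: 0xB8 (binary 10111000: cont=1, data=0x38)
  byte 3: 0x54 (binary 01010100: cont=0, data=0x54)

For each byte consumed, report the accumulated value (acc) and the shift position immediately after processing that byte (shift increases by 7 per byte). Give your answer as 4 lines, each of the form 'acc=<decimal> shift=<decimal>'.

Answer: acc=58 shift=7
acc=698 shift=14
acc=918202 shift=21
acc=177078970 shift=28

Derivation:
byte 0=0xBA: payload=0x3A=58, contrib = 58<<0 = 58; acc -> 58, shift -> 7
byte 1=0x85: payload=0x05=5, contrib = 5<<7 = 640; acc -> 698, shift -> 14
byte 2=0xB8: payload=0x38=56, contrib = 56<<14 = 917504; acc -> 918202, shift -> 21
byte 3=0x54: payload=0x54=84, contrib = 84<<21 = 176160768; acc -> 177078970, shift -> 28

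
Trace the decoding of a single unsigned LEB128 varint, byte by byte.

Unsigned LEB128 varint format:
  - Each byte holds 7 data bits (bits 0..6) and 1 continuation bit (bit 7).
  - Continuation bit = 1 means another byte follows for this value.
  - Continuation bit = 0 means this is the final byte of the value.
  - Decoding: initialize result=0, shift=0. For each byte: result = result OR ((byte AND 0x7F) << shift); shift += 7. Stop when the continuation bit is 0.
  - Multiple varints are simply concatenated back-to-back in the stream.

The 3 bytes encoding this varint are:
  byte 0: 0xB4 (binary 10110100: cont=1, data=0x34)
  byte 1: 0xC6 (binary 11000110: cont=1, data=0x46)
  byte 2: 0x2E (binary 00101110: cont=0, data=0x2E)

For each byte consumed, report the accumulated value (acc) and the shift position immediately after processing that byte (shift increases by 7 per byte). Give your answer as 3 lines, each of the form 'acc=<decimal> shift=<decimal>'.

Answer: acc=52 shift=7
acc=9012 shift=14
acc=762676 shift=21

Derivation:
byte 0=0xB4: payload=0x34=52, contrib = 52<<0 = 52; acc -> 52, shift -> 7
byte 1=0xC6: payload=0x46=70, contrib = 70<<7 = 8960; acc -> 9012, shift -> 14
byte 2=0x2E: payload=0x2E=46, contrib = 46<<14 = 753664; acc -> 762676, shift -> 21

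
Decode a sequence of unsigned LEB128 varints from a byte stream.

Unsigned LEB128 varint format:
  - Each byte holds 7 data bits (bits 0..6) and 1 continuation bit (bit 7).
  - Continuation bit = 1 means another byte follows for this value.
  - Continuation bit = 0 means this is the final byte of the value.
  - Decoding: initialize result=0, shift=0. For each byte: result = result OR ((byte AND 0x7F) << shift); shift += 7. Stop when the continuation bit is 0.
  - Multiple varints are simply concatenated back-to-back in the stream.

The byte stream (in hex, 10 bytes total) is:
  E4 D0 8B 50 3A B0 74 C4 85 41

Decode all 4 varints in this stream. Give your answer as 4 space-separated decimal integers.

Answer: 167962724 58 14896 1065668

Derivation:
  byte[0]=0xE4 cont=1 payload=0x64=100: acc |= 100<<0 -> acc=100 shift=7
  byte[1]=0xD0 cont=1 payload=0x50=80: acc |= 80<<7 -> acc=10340 shift=14
  byte[2]=0x8B cont=1 payload=0x0B=11: acc |= 11<<14 -> acc=190564 shift=21
  byte[3]=0x50 cont=0 payload=0x50=80: acc |= 80<<21 -> acc=167962724 shift=28 [end]
Varint 1: bytes[0:4] = E4 D0 8B 50 -> value 167962724 (4 byte(s))
  byte[4]=0x3A cont=0 payload=0x3A=58: acc |= 58<<0 -> acc=58 shift=7 [end]
Varint 2: bytes[4:5] = 3A -> value 58 (1 byte(s))
  byte[5]=0xB0 cont=1 payload=0x30=48: acc |= 48<<0 -> acc=48 shift=7
  byte[6]=0x74 cont=0 payload=0x74=116: acc |= 116<<7 -> acc=14896 shift=14 [end]
Varint 3: bytes[5:7] = B0 74 -> value 14896 (2 byte(s))
  byte[7]=0xC4 cont=1 payload=0x44=68: acc |= 68<<0 -> acc=68 shift=7
  byte[8]=0x85 cont=1 payload=0x05=5: acc |= 5<<7 -> acc=708 shift=14
  byte[9]=0x41 cont=0 payload=0x41=65: acc |= 65<<14 -> acc=1065668 shift=21 [end]
Varint 4: bytes[7:10] = C4 85 41 -> value 1065668 (3 byte(s))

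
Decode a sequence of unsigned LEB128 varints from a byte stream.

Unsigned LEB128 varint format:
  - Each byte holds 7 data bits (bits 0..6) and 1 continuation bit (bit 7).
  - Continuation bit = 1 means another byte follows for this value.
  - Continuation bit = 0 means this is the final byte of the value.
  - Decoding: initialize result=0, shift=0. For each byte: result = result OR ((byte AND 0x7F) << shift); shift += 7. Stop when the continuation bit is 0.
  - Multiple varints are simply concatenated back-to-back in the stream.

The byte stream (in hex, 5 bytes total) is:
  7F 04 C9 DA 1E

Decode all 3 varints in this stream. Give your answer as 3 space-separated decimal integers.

  byte[0]=0x7F cont=0 payload=0x7F=127: acc |= 127<<0 -> acc=127 shift=7 [end]
Varint 1: bytes[0:1] = 7F -> value 127 (1 byte(s))
  byte[1]=0x04 cont=0 payload=0x04=4: acc |= 4<<0 -> acc=4 shift=7 [end]
Varint 2: bytes[1:2] = 04 -> value 4 (1 byte(s))
  byte[2]=0xC9 cont=1 payload=0x49=73: acc |= 73<<0 -> acc=73 shift=7
  byte[3]=0xDA cont=1 payload=0x5A=90: acc |= 90<<7 -> acc=11593 shift=14
  byte[4]=0x1E cont=0 payload=0x1E=30: acc |= 30<<14 -> acc=503113 shift=21 [end]
Varint 3: bytes[2:5] = C9 DA 1E -> value 503113 (3 byte(s))

Answer: 127 4 503113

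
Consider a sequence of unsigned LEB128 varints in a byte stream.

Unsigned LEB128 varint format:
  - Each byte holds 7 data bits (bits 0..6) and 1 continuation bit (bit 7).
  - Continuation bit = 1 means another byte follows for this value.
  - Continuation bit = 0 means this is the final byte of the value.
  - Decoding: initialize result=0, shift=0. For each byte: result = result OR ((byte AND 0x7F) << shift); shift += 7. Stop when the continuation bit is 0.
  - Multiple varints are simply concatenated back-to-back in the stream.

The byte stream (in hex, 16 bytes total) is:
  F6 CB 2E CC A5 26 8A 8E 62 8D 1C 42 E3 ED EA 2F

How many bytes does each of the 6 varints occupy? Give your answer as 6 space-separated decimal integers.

  byte[0]=0xF6 cont=1 payload=0x76=118: acc |= 118<<0 -> acc=118 shift=7
  byte[1]=0xCB cont=1 payload=0x4B=75: acc |= 75<<7 -> acc=9718 shift=14
  byte[2]=0x2E cont=0 payload=0x2E=46: acc |= 46<<14 -> acc=763382 shift=21 [end]
Varint 1: bytes[0:3] = F6 CB 2E -> value 763382 (3 byte(s))
  byte[3]=0xCC cont=1 payload=0x4C=76: acc |= 76<<0 -> acc=76 shift=7
  byte[4]=0xA5 cont=1 payload=0x25=37: acc |= 37<<7 -> acc=4812 shift=14
  byte[5]=0x26 cont=0 payload=0x26=38: acc |= 38<<14 -> acc=627404 shift=21 [end]
Varint 2: bytes[3:6] = CC A5 26 -> value 627404 (3 byte(s))
  byte[6]=0x8A cont=1 payload=0x0A=10: acc |= 10<<0 -> acc=10 shift=7
  byte[7]=0x8E cont=1 payload=0x0E=14: acc |= 14<<7 -> acc=1802 shift=14
  byte[8]=0x62 cont=0 payload=0x62=98: acc |= 98<<14 -> acc=1607434 shift=21 [end]
Varint 3: bytes[6:9] = 8A 8E 62 -> value 1607434 (3 byte(s))
  byte[9]=0x8D cont=1 payload=0x0D=13: acc |= 13<<0 -> acc=13 shift=7
  byte[10]=0x1C cont=0 payload=0x1C=28: acc |= 28<<7 -> acc=3597 shift=14 [end]
Varint 4: bytes[9:11] = 8D 1C -> value 3597 (2 byte(s))
  byte[11]=0x42 cont=0 payload=0x42=66: acc |= 66<<0 -> acc=66 shift=7 [end]
Varint 5: bytes[11:12] = 42 -> value 66 (1 byte(s))
  byte[12]=0xE3 cont=1 payload=0x63=99: acc |= 99<<0 -> acc=99 shift=7
  byte[13]=0xED cont=1 payload=0x6D=109: acc |= 109<<7 -> acc=14051 shift=14
  byte[14]=0xEA cont=1 payload=0x6A=106: acc |= 106<<14 -> acc=1750755 shift=21
  byte[15]=0x2F cont=0 payload=0x2F=47: acc |= 47<<21 -> acc=100316899 shift=28 [end]
Varint 6: bytes[12:16] = E3 ED EA 2F -> value 100316899 (4 byte(s))

Answer: 3 3 3 2 1 4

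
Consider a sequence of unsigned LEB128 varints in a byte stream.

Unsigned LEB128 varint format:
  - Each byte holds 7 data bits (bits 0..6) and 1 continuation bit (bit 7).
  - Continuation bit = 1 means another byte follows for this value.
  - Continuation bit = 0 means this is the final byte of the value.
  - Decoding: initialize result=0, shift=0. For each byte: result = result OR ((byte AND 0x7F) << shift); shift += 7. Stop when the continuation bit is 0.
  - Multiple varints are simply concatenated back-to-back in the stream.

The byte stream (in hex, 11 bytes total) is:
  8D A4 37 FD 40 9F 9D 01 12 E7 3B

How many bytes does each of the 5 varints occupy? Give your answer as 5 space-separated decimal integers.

Answer: 3 2 3 1 2

Derivation:
  byte[0]=0x8D cont=1 payload=0x0D=13: acc |= 13<<0 -> acc=13 shift=7
  byte[1]=0xA4 cont=1 payload=0x24=36: acc |= 36<<7 -> acc=4621 shift=14
  byte[2]=0x37 cont=0 payload=0x37=55: acc |= 55<<14 -> acc=905741 shift=21 [end]
Varint 1: bytes[0:3] = 8D A4 37 -> value 905741 (3 byte(s))
  byte[3]=0xFD cont=1 payload=0x7D=125: acc |= 125<<0 -> acc=125 shift=7
  byte[4]=0x40 cont=0 payload=0x40=64: acc |= 64<<7 -> acc=8317 shift=14 [end]
Varint 2: bytes[3:5] = FD 40 -> value 8317 (2 byte(s))
  byte[5]=0x9F cont=1 payload=0x1F=31: acc |= 31<<0 -> acc=31 shift=7
  byte[6]=0x9D cont=1 payload=0x1D=29: acc |= 29<<7 -> acc=3743 shift=14
  byte[7]=0x01 cont=0 payload=0x01=1: acc |= 1<<14 -> acc=20127 shift=21 [end]
Varint 3: bytes[5:8] = 9F 9D 01 -> value 20127 (3 byte(s))
  byte[8]=0x12 cont=0 payload=0x12=18: acc |= 18<<0 -> acc=18 shift=7 [end]
Varint 4: bytes[8:9] = 12 -> value 18 (1 byte(s))
  byte[9]=0xE7 cont=1 payload=0x67=103: acc |= 103<<0 -> acc=103 shift=7
  byte[10]=0x3B cont=0 payload=0x3B=59: acc |= 59<<7 -> acc=7655 shift=14 [end]
Varint 5: bytes[9:11] = E7 3B -> value 7655 (2 byte(s))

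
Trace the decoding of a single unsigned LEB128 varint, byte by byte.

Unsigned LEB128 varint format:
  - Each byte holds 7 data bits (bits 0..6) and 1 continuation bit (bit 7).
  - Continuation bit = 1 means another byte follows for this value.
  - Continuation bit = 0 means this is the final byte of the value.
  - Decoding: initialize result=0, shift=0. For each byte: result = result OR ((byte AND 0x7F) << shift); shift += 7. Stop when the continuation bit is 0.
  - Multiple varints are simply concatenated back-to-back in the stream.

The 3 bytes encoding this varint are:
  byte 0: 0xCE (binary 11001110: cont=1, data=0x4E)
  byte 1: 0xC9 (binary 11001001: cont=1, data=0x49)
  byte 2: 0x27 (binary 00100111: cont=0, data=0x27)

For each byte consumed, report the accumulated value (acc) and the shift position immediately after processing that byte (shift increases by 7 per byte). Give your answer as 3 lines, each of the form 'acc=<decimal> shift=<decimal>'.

byte 0=0xCE: payload=0x4E=78, contrib = 78<<0 = 78; acc -> 78, shift -> 7
byte 1=0xC9: payload=0x49=73, contrib = 73<<7 = 9344; acc -> 9422, shift -> 14
byte 2=0x27: payload=0x27=39, contrib = 39<<14 = 638976; acc -> 648398, shift -> 21

Answer: acc=78 shift=7
acc=9422 shift=14
acc=648398 shift=21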